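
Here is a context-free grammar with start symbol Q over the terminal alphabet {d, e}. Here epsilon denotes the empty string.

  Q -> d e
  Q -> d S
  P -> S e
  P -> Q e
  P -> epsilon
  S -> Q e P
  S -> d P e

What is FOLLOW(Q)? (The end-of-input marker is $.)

FIRST(Q): from Q->d e we get {d}; from Q->d S we get {d}. So FIRST(Q) = {d}.
FIRST(S): from S->Q e P we get {d}; from S->d P e we get {d}. So FIRST(S) = {d}.
FIRST(P): from P->S e we get {d}; from P->Q e we get {d}; from P->epsilon we get {epsilon}. So FIRST(P) = {epsilon, d}.
FOLLOW(Q) includes $ since Q is the start symbol.
FOLLOW(Q): in P->Q e, Q is followed by e with FIRST {e}; in S->Q e P, Q is followed by e P with FIRST {e}. Thus FOLLOW(Q) = {$, e}.
FOLLOW(S): in Q->d S, the suffix after S is empty, so FOLLOW(S) ⊇ FOLLOW(Q) = {$, e}; in P->S e, S is followed by e with FIRST {e}. Thus FOLLOW(S) = {$, e}.
FOLLOW(P): in S->Q e P, the suffix after P is empty, so FOLLOW(P) ⊇ FOLLOW(S) = {$, e}; in S->d P e, P is followed by e with FIRST {e}. Thus FOLLOW(P) = {$, e}.

{$, e}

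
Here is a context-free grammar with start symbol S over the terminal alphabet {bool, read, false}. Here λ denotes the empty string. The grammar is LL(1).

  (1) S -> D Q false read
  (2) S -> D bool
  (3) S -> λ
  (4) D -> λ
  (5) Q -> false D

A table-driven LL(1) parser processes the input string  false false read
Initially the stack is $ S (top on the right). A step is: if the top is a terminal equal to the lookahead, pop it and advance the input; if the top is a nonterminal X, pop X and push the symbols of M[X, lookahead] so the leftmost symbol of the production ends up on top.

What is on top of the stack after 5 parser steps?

step 1: stack=$ S  input=false false read $  — expand S -> D Q false read
step 2: stack=$ read false Q D  input=false false read $  — expand D -> λ
step 3: stack=$ read false Q  input=false false read $  — expand Q -> false D
step 4: stack=$ read false D false  input=false false read $  — match false
step 5: stack=$ read false D  input=false read $  — expand D -> λ
Stack after step 5: $ read false (top = false).

false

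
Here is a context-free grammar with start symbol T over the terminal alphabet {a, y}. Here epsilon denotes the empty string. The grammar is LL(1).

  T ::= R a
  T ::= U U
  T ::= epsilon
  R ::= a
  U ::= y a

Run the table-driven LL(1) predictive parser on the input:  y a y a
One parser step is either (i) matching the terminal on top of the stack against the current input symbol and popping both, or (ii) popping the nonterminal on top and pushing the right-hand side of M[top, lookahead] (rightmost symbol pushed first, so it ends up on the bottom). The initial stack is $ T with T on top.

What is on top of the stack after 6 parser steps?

     Stack    Input      Action
  1  $ T      y a y a $  expand T ::= U U
  2  $ U U    y a y a $  expand U ::= y a
  3  $ U a y  y a y a $  match y
  4  $ U a    a y a $    match a
  5  $ U      y a $      expand U ::= y a
  6  $ a y    y a $      match y
Stack after step 6: $ a (top = a).

a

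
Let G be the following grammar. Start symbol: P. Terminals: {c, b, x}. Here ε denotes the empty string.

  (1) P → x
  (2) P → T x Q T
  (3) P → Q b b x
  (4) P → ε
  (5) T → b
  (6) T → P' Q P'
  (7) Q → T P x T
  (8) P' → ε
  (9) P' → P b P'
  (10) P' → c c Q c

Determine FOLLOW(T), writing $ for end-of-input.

{$, b, c, x}

FIRST(P): from P→x we get {x}; from P→T x Q T we get {b, c, x}; from P→Q b b x we get {b, c, x}; from P→ε we get {ε}. So FIRST(P) = {ε, b, c, x}.
FIRST(P'): from P'→ε we get {ε}; from P'→P b P' we get {b, c, x}; from P'→c c Q c we get {c}. So FIRST(P') = {ε, b, c, x}.
FIRST(T): from T→b we get {b}; from T→P' Q P' we get {b, c, x}. So FIRST(T) = {b, c, x}.
FIRST(Q): from Q→T P x T we get {b, c, x}. So FIRST(Q) = {b, c, x}.
FOLLOW(P) includes $ since P is the start symbol.
FOLLOW(P): in Q→T P x T, P is followed by x T with FIRST {x}; in P'→P b P', P is followed by b P' with FIRST {b}. Thus FOLLOW(P) = {$, b, x}.
FOLLOW(T): in P→T x Q T (occurrence 1), T is followed by x Q T with FIRST {x}; in P→T x Q T (occurrence 2), the suffix after T is empty, so FOLLOW(T) ⊇ FOLLOW(P) = {$, b, x}; in Q→T P x T (occurrence 1), T is followed by P x T with FIRST {b, c, x}; in Q→T P x T (occurrence 2), the suffix after T is empty, so FOLLOW(T) ⊇ FOLLOW(Q) = {$, b, c, x}. Thus FOLLOW(T) = {$, b, c, x}.
FOLLOW(Q): in P→T x Q T, Q is followed by T with FIRST {b, c, x}; in P→Q b b x, Q is followed by b b x with FIRST {b}; in T→P' Q P', Q is followed by P' with FIRST {ε, b, c, x}; in T→P' Q P', the suffix after Q is nullable, so FOLLOW(Q) ⊇ FOLLOW(T) = {$, b, c, x}; in P'→c c Q c, Q is followed by c with FIRST {c}. Thus FOLLOW(Q) = {$, b, c, x}.
FOLLOW(P'): in T→P' Q P' (occurrence 1), P' is followed by Q P' with FIRST {b, c, x}; in T→P' Q P' (occurrence 2), the suffix after P' is empty, so FOLLOW(P') ⊇ FOLLOW(T) = {$, b, c, x}; in P'→P b P', the suffix after P' is empty (adds nothing new). Thus FOLLOW(P') = {$, b, c, x}.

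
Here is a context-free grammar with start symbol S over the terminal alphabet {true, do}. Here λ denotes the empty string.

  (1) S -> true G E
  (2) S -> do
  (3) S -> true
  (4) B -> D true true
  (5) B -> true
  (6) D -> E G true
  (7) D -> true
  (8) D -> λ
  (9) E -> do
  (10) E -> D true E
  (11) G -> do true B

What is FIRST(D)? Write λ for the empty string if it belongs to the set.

{λ, do, true}

FIRST(S) = {do, true}
FIRST(G) = {do}
FIRST(B) = {do, true}  (via D true true)
FIRST(D) = {λ, do, true}  (via E G true)
FIRST(E) = {do, true}  (via D true E)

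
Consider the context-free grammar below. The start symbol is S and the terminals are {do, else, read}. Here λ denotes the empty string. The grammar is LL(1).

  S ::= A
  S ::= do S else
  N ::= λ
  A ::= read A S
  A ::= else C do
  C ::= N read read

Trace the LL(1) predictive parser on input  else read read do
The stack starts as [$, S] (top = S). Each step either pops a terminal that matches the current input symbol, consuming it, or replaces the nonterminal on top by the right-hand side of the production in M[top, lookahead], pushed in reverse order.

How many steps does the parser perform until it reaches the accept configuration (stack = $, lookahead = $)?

     Stack             Input                Action
  1  $ S               else read read do $  expand S ::= A
  2  $ A               else read read do $  expand A ::= else C do
  3  $ do C else       else read read do $  match else
  4  $ do C            read read do $       expand C ::= N read read
  5  $ do read read N  read read do $       expand N ::= λ
  6  $ do read read    read read do $       match read
  7  $ do read         read do $            match read
  8  $ do              do $                 match do
Accept reached after 8 steps.

8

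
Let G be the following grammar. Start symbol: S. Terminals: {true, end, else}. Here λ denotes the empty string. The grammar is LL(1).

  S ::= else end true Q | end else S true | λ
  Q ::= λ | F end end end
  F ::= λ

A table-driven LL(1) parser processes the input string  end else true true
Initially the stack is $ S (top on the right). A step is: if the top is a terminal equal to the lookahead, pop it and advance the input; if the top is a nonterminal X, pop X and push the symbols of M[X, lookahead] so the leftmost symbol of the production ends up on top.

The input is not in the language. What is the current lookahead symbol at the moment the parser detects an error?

step 1: stack=$ S  input=end else true true $  — expand S ::= end else S true
step 2: stack=$ true S else end  input=end else true true $  — match end
step 3: stack=$ true S else  input=else true true $  — match else
step 4: stack=$ true S  input=true true $  — expand S ::= λ
step 5: stack=$ true  input=true true $  — match true
step 6: stack=$  input=true $  — error: stack empty but input remains

true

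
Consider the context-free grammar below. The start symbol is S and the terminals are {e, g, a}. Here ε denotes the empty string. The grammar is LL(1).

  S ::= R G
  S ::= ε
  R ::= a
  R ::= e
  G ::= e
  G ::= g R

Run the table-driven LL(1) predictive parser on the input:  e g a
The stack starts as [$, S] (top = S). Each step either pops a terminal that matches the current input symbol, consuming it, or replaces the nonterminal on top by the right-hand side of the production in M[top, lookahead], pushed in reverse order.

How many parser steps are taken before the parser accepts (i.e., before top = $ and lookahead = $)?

7

step 1: stack=$ S  input=e g a $  — expand S ::= R G
step 2: stack=$ G R  input=e g a $  — expand R ::= e
step 3: stack=$ G e  input=e g a $  — match e
step 4: stack=$ G  input=g a $  — expand G ::= g R
step 5: stack=$ R g  input=g a $  — match g
step 6: stack=$ R  input=a $  — expand R ::= a
step 7: stack=$ a  input=a $  — match a
Accept reached after 7 steps.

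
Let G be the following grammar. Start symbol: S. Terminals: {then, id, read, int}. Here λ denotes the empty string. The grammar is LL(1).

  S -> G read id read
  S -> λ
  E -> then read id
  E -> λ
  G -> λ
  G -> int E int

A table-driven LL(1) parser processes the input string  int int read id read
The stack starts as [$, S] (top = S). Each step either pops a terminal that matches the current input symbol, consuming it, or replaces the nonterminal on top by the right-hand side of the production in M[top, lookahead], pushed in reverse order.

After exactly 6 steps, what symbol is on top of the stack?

step 1: stack=$ S  input=int int read id read $  — expand S -> G read id read
step 2: stack=$ read id read G  input=int int read id read $  — expand G -> int E int
step 3: stack=$ read id read int E int  input=int int read id read $  — match int
step 4: stack=$ read id read int E  input=int read id read $  — expand E -> λ
step 5: stack=$ read id read int  input=int read id read $  — match int
step 6: stack=$ read id read  input=read id read $  — match read
Stack after step 6: $ read id (top = id).

id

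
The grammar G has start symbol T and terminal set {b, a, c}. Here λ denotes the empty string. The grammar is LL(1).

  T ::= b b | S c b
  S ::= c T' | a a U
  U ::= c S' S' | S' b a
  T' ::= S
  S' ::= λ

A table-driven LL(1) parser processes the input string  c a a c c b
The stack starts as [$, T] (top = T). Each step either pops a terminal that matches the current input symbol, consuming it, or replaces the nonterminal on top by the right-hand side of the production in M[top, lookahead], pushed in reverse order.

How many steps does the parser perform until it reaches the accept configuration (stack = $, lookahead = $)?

      Stack          Input          Action
   1  $ T            c a a c c b $  expand T ::= S c b
   2  $ b c S        c a a c c b $  expand S ::= c T'
   3  $ b c T' c     c a a c c b $  match c
   4  $ b c T'       a a c c b $    expand T' ::= S
   5  $ b c S        a a c c b $    expand S ::= a a U
   6  $ b c U a a    a a c c b $    match a
   7  $ b c U a      a c c b $      match a
   8  $ b c U        c c b $        expand U ::= c S' S'
   9  $ b c S' S' c  c c b $        match c
  10  $ b c S' S'    c b $          expand S' ::= λ
  11  $ b c S'       c b $          expand S' ::= λ
  12  $ b c          c b $          match c
  13  $ b            b $            match b
Accept reached after 13 steps.

13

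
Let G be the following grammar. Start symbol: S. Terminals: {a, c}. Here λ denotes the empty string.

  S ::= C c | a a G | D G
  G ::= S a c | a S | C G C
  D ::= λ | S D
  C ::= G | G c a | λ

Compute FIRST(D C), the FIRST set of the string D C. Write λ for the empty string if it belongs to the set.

{λ, a, c}

FIRST(S): from S::=C c we get {a, c}; from S::=a a G we get {a}; from S::=D G we get {a, c}. So FIRST(S) = {a, c}.
FIRST(D): from D::=λ we get {λ}; from D::=S D we get {a, c}. So FIRST(D) = {λ, a, c}.
FIRST(G): from G::=S a c we get {a, c}; from G::=a S we get {a}; from G::=C G C we get {a, c}. So FIRST(G) = {a, c}.
FIRST(C): from C::=G we get {a, c}; from C::=G c a we get {a, c}; from C::=λ we get {λ}. So FIRST(C) = {λ, a, c}.
FIRST(D C): take FIRST of each symbol in turn, carrying on past any symbol whose FIRST contains λ; result {λ, a, c}.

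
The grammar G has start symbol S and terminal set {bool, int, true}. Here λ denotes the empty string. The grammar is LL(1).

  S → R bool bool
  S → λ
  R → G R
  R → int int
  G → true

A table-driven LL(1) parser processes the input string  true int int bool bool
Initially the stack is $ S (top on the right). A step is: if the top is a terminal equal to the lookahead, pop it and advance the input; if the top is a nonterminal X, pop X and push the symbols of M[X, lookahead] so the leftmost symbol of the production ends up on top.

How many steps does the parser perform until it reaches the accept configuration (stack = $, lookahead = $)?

step 1: stack=$ S  input=true int int bool bool $  — expand S → R bool bool
step 2: stack=$ bool bool R  input=true int int bool bool $  — expand R → G R
step 3: stack=$ bool bool R G  input=true int int bool bool $  — expand G → true
step 4: stack=$ bool bool R true  input=true int int bool bool $  — match true
step 5: stack=$ bool bool R  input=int int bool bool $  — expand R → int int
step 6: stack=$ bool bool int int  input=int int bool bool $  — match int
step 7: stack=$ bool bool int  input=int bool bool $  — match int
step 8: stack=$ bool bool  input=bool bool $  — match bool
step 9: stack=$ bool  input=bool $  — match bool
Accept reached after 9 steps.

9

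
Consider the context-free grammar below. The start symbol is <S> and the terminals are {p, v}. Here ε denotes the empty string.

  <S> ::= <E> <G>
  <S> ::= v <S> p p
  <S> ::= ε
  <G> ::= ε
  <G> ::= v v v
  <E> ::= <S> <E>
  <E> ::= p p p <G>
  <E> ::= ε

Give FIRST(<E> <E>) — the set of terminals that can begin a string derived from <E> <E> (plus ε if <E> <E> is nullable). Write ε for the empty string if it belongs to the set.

{ε, p, v}

FIRST(<G>) = {ε, v}
FIRST(<S>) = {ε, p, v}  (via <E> <G>)
FIRST(<E>) = {ε, p, v}  (via <S> <E>)
FIRST(<E> <E>): take FIRST of each symbol in turn, carrying on past any symbol whose FIRST contains ε; result {ε, p, v}.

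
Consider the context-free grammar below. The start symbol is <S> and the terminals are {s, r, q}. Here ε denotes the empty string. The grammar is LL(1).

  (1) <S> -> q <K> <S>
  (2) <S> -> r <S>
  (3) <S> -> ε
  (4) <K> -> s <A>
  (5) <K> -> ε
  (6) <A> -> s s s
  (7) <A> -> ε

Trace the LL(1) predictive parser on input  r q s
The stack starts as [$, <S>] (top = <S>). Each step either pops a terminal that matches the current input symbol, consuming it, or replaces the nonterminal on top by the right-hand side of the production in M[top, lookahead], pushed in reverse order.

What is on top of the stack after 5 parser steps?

s

step 1: stack=$ <S>  input=r q s $  — expand <S> -> r <S>
step 2: stack=$ <S> r  input=r q s $  — match r
step 3: stack=$ <S>  input=q s $  — expand <S> -> q <K> <S>
step 4: stack=$ <S> <K> q  input=q s $  — match q
step 5: stack=$ <S> <K>  input=s $  — expand <K> -> s <A>
Stack after step 5: $ <S> <A> s (top = s).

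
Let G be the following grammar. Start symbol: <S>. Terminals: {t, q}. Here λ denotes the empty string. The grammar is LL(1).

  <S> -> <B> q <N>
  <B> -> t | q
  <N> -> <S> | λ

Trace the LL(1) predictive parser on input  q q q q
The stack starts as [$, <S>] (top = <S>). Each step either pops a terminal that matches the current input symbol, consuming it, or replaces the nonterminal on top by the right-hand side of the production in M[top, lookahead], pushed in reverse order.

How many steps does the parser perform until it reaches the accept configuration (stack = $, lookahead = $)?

10

      Stack        Input      Action
   1  $ <S>        q q q q $  expand <S> -> <B> q <N>
   2  $ <N> q <B>  q q q q $  expand <B> -> q
   3  $ <N> q q    q q q q $  match q
   4  $ <N> q      q q q $    match q
   5  $ <N>        q q $      expand <N> -> <S>
   6  $ <S>        q q $      expand <S> -> <B> q <N>
   7  $ <N> q <B>  q q $      expand <B> -> q
   8  $ <N> q q    q q $      match q
   9  $ <N> q      q $        match q
  10  $ <N>        $          expand <N> -> λ
Accept reached after 10 steps.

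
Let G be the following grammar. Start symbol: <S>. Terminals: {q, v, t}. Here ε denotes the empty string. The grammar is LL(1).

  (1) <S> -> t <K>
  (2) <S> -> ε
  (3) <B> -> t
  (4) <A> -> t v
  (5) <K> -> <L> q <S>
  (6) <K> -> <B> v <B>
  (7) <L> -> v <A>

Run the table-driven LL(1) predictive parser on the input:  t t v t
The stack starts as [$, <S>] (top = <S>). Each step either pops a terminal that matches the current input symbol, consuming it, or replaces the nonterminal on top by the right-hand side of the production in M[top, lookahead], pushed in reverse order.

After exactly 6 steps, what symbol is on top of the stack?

step 1: stack=$ <S>  input=t t v t $  — expand <S> -> t <K>
step 2: stack=$ <K> t  input=t t v t $  — match t
step 3: stack=$ <K>  input=t v t $  — expand <K> -> <B> v <B>
step 4: stack=$ <B> v <B>  input=t v t $  — expand <B> -> t
step 5: stack=$ <B> v t  input=t v t $  — match t
step 6: stack=$ <B> v  input=v t $  — match v
Stack after step 6: $ <B> (top = <B>).

<B>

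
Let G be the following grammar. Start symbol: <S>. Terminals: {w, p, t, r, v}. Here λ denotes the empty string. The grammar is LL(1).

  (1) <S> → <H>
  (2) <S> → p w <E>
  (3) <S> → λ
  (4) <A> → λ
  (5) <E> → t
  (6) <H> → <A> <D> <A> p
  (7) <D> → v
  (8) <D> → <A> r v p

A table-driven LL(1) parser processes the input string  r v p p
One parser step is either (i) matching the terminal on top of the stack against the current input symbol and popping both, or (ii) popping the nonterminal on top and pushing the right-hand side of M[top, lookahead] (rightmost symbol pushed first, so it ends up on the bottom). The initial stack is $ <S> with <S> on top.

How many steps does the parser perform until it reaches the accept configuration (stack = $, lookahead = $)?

      Stack              Input      Action
   1  $ <S>              r v p p $  expand <S> → <H>
   2  $ <H>              r v p p $  expand <H> → <A> <D> <A> p
   3  $ p <A> <D> <A>    r v p p $  expand <A> → λ
   4  $ p <A> <D>        r v p p $  expand <D> → <A> r v p
   5  $ p <A> p v r <A>  r v p p $  expand <A> → λ
   6  $ p <A> p v r      r v p p $  match r
   7  $ p <A> p v        v p p $    match v
   8  $ p <A> p          p p $      match p
   9  $ p <A>            p $        expand <A> → λ
  10  $ p                p $        match p
Accept reached after 10 steps.

10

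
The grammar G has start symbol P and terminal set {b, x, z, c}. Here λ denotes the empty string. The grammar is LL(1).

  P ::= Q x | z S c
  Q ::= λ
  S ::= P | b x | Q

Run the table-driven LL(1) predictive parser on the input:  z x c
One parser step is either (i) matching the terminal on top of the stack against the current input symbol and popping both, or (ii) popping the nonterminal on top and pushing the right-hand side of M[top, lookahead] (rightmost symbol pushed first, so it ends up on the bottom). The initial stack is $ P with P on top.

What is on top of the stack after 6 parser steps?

step 1: stack=$ P  input=z x c $  — expand P ::= z S c
step 2: stack=$ c S z  input=z x c $  — match z
step 3: stack=$ c S  input=x c $  — expand S ::= P
step 4: stack=$ c P  input=x c $  — expand P ::= Q x
step 5: stack=$ c x Q  input=x c $  — expand Q ::= λ
step 6: stack=$ c x  input=x c $  — match x
Stack after step 6: $ c (top = c).

c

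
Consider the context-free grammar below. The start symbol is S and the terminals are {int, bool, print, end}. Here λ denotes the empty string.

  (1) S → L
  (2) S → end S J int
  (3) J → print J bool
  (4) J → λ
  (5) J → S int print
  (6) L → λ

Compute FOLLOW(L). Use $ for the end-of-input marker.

FIRST(L) = {λ}
FIRST(S) = {λ, end}  (via L)
FIRST(J) = {λ, end, int, print}  (via S int print)
FOLLOW(S) includes $ since S is the start symbol.
FOLLOW(S): in S→end S J int, S is followed by J int with FIRST {end, int, print}; in J→S int print, S is followed by int print with FIRST {int}. Thus FOLLOW(S) = {$, end, int, print}.
FOLLOW(J): in S→end S J int, J is followed by int with FIRST {int}; in J→print J bool, J is followed by bool with FIRST {bool}. Thus FOLLOW(J) = {bool, int}.
FOLLOW(L): in S→L, the suffix after L is empty, so FOLLOW(L) ⊇ FOLLOW(S) = {$, end, int, print}. Thus FOLLOW(L) = {$, end, int, print}.

{$, end, int, print}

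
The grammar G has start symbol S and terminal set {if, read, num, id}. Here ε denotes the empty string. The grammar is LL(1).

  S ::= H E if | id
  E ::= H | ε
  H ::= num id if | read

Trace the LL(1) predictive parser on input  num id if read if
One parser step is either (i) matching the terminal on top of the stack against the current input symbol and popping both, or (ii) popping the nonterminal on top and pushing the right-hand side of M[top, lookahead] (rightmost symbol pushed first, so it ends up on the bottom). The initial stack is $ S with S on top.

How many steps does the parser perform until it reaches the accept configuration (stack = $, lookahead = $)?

step 1: stack=$ S  input=num id if read if $  — expand S ::= H E if
step 2: stack=$ if E H  input=num id if read if $  — expand H ::= num id if
step 3: stack=$ if E if id num  input=num id if read if $  — match num
step 4: stack=$ if E if id  input=id if read if $  — match id
step 5: stack=$ if E if  input=if read if $  — match if
step 6: stack=$ if E  input=read if $  — expand E ::= H
step 7: stack=$ if H  input=read if $  — expand H ::= read
step 8: stack=$ if read  input=read if $  — match read
step 9: stack=$ if  input=if $  — match if
Accept reached after 9 steps.

9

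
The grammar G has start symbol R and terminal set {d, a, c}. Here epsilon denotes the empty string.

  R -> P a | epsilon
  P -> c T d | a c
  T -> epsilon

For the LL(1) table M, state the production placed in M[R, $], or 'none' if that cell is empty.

R -> epsilon

FIRST(P) = {a, c}
FIRST(T) = {epsilon}
FIRST(R) = {epsilon, a, c}  (via P a)
FOLLOW(R) includes $ since R is the start symbol.
FOLLOW(R): R appears on no right-hand side. Thus FOLLOW(R) = {$}.
For R -> P a: FIRST(P a) = {a, c}, so it goes in M[R, t] for t ∈ {a, c}.
For R -> epsilon: FIRST(epsilon) = {epsilon}, so it goes in M[R, t] for t ∈ {}; since epsilon ∈ FIRST, also for every t ∈ FOLLOW(R) = {$}.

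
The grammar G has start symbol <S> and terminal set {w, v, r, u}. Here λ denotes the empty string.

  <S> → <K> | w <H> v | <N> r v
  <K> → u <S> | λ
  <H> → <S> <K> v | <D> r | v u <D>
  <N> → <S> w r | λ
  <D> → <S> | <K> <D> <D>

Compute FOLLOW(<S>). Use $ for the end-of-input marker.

{$, r, u, v, w}

FIRST(<K>) = {λ, u}
FIRST(<S>) = {λ, r, u, w}  (via <K>, <N> r v)
FIRST(<N>) = {λ, r, u, w}  (via <S> w r)
FIRST(<D>) = {λ, r, u, w}  (via <S>, <K> <D> <D>)
FIRST(<H>) = {r, u, v, w}  (via <S> <K> v, <D> r)
FOLLOW(<S>) includes $ since <S> is the start symbol.
FOLLOW(<H>): in <S>→w <H> v, <H> is followed by v with FIRST {v}. Thus FOLLOW(<H>) = {v}.
FOLLOW(<N>): in <S>→<N> r v, <N> is followed by r v with FIRST {r}. Thus FOLLOW(<N>) = {r}.
FOLLOW(<D>): in <H>→<D> r, <D> is followed by r with FIRST {r}; in <H>→v u <D>, the suffix after <D> is empty, so FOLLOW(<D>) ⊇ FOLLOW(<H>) = {v}; in <D>→<K> <D> <D> (occurrence 1), <D> is followed by <D> with FIRST {λ, r, u, w}; in <D>→<K> <D> <D> (occurrence 1), the suffix after <D> is nullable (adds nothing new); in <D>→<K> <D> <D> (occurrence 2), the suffix after <D> is empty (adds nothing new). Thus FOLLOW(<D>) = {r, u, v, w}.
FOLLOW(<S>): in <K>→u <S>, the suffix after <S> is empty, so FOLLOW(<S>) ⊇ FOLLOW(<K>) = {$, r, u, v, w}; in <H>→<S> <K> v, <S> is followed by <K> v with FIRST {u, v}; in <N>→<S> w r, <S> is followed by w r with FIRST {w}; in <D>→<S>, the suffix after <S> is empty, so FOLLOW(<S>) ⊇ FOLLOW(<D>) = {r, u, v, w}. Thus FOLLOW(<S>) = {$, r, u, v, w}.
FOLLOW(<K>): in <S>→<K>, the suffix after <K> is empty, so FOLLOW(<K>) ⊇ FOLLOW(<S>) = {$, r, u, v, w}; in <H>→<S> <K> v, <K> is followed by v with FIRST {v}; in <D>→<K> <D> <D>, <K> is followed by <D> <D> with FIRST {λ, r, u, w}; in <D>→<K> <D> <D>, the suffix after <K> is nullable, so FOLLOW(<K>) ⊇ FOLLOW(<D>) = {r, u, v, w}. Thus FOLLOW(<K>) = {$, r, u, v, w}.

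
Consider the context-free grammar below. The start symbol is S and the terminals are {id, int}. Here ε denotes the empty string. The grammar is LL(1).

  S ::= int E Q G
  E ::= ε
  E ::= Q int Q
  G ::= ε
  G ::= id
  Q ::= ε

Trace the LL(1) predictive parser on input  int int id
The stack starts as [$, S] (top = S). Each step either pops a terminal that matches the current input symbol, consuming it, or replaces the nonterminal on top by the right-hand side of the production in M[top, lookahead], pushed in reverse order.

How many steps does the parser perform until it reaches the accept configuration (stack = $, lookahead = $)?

9

step 1: stack=$ S  input=int int id $  — expand S ::= int E Q G
step 2: stack=$ G Q E int  input=int int id $  — match int
step 3: stack=$ G Q E  input=int id $  — expand E ::= Q int Q
step 4: stack=$ G Q Q int Q  input=int id $  — expand Q ::= ε
step 5: stack=$ G Q Q int  input=int id $  — match int
step 6: stack=$ G Q Q  input=id $  — expand Q ::= ε
step 7: stack=$ G Q  input=id $  — expand Q ::= ε
step 8: stack=$ G  input=id $  — expand G ::= id
step 9: stack=$ id  input=id $  — match id
Accept reached after 9 steps.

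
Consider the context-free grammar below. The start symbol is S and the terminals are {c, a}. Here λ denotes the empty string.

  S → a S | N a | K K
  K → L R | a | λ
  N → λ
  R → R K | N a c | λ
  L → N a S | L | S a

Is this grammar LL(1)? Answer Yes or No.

FIRST(S) = {λ, a}
FIRST(K) = {λ, a}
FIRST(N) = {λ}
FIRST(R) = {λ, a}
FIRST(L) = {a}
FOLLOW(S) = {$, a}
FOLLOW(K) = {$, a}
FOLLOW(N) = {a}
FOLLOW(R) = {$, a}
FOLLOW(L) = {$, a}
Cell M[K, a] receives both K → L R and K → a and K → λ — the grammar is not LL(1).

No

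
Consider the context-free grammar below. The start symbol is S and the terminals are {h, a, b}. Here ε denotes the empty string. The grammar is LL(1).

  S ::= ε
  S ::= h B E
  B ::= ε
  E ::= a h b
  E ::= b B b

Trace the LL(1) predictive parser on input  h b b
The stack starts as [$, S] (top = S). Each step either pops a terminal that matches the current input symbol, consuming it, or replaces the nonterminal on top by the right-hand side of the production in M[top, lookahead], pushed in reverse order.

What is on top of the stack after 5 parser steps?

     Stack    Input    Action
  1  $ S      h b b $  expand S ::= h B E
  2  $ E B h  h b b $  match h
  3  $ E B    b b $    expand B ::= ε
  4  $ E      b b $    expand E ::= b B b
  5  $ b B b  b b $    match b
Stack after step 5: $ b B (top = B).

B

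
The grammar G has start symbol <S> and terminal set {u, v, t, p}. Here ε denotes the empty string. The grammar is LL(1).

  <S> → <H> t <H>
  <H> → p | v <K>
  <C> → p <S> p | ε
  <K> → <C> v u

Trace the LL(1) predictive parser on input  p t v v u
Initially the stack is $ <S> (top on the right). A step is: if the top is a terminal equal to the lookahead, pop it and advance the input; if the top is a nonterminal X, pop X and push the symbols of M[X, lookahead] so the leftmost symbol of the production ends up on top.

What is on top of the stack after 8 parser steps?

step 1: stack=$ <S>  input=p t v v u $  — expand <S> → <H> t <H>
step 2: stack=$ <H> t <H>  input=p t v v u $  — expand <H> → p
step 3: stack=$ <H> t p  input=p t v v u $  — match p
step 4: stack=$ <H> t  input=t v v u $  — match t
step 5: stack=$ <H>  input=v v u $  — expand <H> → v <K>
step 6: stack=$ <K> v  input=v v u $  — match v
step 7: stack=$ <K>  input=v u $  — expand <K> → <C> v u
step 8: stack=$ u v <C>  input=v u $  — expand <C> → ε
Stack after step 8: $ u v (top = v).

v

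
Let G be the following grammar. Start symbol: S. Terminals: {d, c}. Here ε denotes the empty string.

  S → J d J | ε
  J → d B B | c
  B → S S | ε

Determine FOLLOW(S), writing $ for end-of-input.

{$, c, d}

FIRST(J) = {c, d}
FIRST(S) = {ε, c, d}  (via J d J)
FIRST(B) = {ε, c, d}  (via S S)
FOLLOW(S) includes $ since S is the start symbol.
FOLLOW(S): in B→S S (occurrence 1), S is followed by S with FIRST {ε, c, d}; in B→S S (occurrence 1), the suffix after S is nullable, so FOLLOW(S) ⊇ FOLLOW(B) = {$, c, d}; in B→S S (occurrence 2), the suffix after S is empty, so FOLLOW(S) ⊇ FOLLOW(B) = {$, c, d}. Thus FOLLOW(S) = {$, c, d}.
FOLLOW(J): in S→J d J (occurrence 1), J is followed by d J with FIRST {d}; in S→J d J (occurrence 2), the suffix after J is empty, so FOLLOW(J) ⊇ FOLLOW(S) = {$, c, d}. Thus FOLLOW(J) = {$, c, d}.
FOLLOW(B): in J→d B B (occurrence 1), B is followed by B with FIRST {ε, c, d}; in J→d B B (occurrence 1), the suffix after B is nullable, so FOLLOW(B) ⊇ FOLLOW(J) = {$, c, d}; in J→d B B (occurrence 2), the suffix after B is empty, so FOLLOW(B) ⊇ FOLLOW(J) = {$, c, d}. Thus FOLLOW(B) = {$, c, d}.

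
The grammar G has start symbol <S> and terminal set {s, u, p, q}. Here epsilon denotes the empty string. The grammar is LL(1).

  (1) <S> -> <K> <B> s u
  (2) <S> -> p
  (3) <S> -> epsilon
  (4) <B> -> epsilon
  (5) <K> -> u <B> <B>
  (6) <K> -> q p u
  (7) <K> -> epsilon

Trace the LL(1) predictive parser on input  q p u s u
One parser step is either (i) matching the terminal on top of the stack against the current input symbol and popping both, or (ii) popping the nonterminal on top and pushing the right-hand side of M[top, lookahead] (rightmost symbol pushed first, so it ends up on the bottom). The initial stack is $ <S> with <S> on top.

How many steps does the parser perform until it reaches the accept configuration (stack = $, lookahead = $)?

step 1: stack=$ <S>  input=q p u s u $  — expand <S> -> <K> <B> s u
step 2: stack=$ u s <B> <K>  input=q p u s u $  — expand <K> -> q p u
step 3: stack=$ u s <B> u p q  input=q p u s u $  — match q
step 4: stack=$ u s <B> u p  input=p u s u $  — match p
step 5: stack=$ u s <B> u  input=u s u $  — match u
step 6: stack=$ u s <B>  input=s u $  — expand <B> -> epsilon
step 7: stack=$ u s  input=s u $  — match s
step 8: stack=$ u  input=u $  — match u
Accept reached after 8 steps.

8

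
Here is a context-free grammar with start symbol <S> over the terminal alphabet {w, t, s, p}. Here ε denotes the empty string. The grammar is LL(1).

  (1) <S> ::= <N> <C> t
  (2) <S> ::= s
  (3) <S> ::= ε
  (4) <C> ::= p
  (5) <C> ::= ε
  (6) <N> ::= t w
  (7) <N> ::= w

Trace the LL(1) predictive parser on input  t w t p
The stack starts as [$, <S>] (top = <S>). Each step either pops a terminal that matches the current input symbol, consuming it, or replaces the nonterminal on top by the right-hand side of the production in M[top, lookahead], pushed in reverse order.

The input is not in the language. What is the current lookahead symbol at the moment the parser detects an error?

p

step 1: stack=$ <S>  input=t w t p $  — expand <S> ::= <N> <C> t
step 2: stack=$ t <C> <N>  input=t w t p $  — expand <N> ::= t w
step 3: stack=$ t <C> w t  input=t w t p $  — match t
step 4: stack=$ t <C> w  input=w t p $  — match w
step 5: stack=$ t <C>  input=t p $  — expand <C> ::= ε
step 6: stack=$ t  input=t p $  — match t
step 7: stack=$  input=p $  — error: stack empty but input remains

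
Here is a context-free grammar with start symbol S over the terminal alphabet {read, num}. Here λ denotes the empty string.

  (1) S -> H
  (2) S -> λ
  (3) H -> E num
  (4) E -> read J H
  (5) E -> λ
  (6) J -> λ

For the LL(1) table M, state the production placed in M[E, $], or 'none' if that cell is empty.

FIRST(E): from E->read J H we get {read}; from E->λ we get {λ}. So FIRST(E) = {λ, read}.
FIRST(J): from J->λ we get {λ}. So FIRST(J) = {λ}.
FIRST(H): from H->E num we get {num, read}. So FIRST(H) = {num, read}.
FIRST(S): from S->H we get {num, read}; from S->λ we get {λ}. So FIRST(S) = {λ, num, read}.
FOLLOW(S) includes $ since S is the start symbol.
FOLLOW(E): in H->E num, E is followed by num with FIRST {num}. Thus FOLLOW(E) = {num}.
For E -> read J H: FIRST(read J H) = {read}, so it goes in M[E, t] for t ∈ {read}.
For E -> λ: FIRST(λ) = {λ}, so it goes in M[E, t] for t ∈ {}; since λ ∈ FIRST, also for every t ∈ FOLLOW(E) = {num}.
None of these place a production in M[E, $].

none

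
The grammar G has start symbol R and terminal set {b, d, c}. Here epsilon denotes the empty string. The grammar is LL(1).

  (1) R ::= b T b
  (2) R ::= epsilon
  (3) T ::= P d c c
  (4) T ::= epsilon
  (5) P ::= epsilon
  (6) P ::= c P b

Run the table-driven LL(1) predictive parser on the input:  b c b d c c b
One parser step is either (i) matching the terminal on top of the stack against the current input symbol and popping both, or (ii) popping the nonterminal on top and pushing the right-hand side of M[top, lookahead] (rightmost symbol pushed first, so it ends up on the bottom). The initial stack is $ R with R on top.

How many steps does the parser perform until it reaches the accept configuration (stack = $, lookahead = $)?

11

step 1: stack=$ R  input=b c b d c c b $  — expand R ::= b T b
step 2: stack=$ b T b  input=b c b d c c b $  — match b
step 3: stack=$ b T  input=c b d c c b $  — expand T ::= P d c c
step 4: stack=$ b c c d P  input=c b d c c b $  — expand P ::= c P b
step 5: stack=$ b c c d b P c  input=c b d c c b $  — match c
step 6: stack=$ b c c d b P  input=b d c c b $  — expand P ::= epsilon
step 7: stack=$ b c c d b  input=b d c c b $  — match b
step 8: stack=$ b c c d  input=d c c b $  — match d
step 9: stack=$ b c c  input=c c b $  — match c
step 10: stack=$ b c  input=c b $  — match c
step 11: stack=$ b  input=b $  — match b
Accept reached after 11 steps.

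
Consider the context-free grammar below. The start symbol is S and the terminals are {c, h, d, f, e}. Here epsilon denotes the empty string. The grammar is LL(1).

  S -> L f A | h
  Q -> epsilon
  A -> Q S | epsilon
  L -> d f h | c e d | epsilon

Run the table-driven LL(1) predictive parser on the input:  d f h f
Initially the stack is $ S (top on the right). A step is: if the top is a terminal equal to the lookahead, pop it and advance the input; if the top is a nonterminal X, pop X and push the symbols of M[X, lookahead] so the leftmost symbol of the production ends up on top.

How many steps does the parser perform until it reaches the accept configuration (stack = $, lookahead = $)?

7

step 1: stack=$ S  input=d f h f $  — expand S -> L f A
step 2: stack=$ A f L  input=d f h f $  — expand L -> d f h
step 3: stack=$ A f h f d  input=d f h f $  — match d
step 4: stack=$ A f h f  input=f h f $  — match f
step 5: stack=$ A f h  input=h f $  — match h
step 6: stack=$ A f  input=f $  — match f
step 7: stack=$ A  input=$  — expand A -> epsilon
Accept reached after 7 steps.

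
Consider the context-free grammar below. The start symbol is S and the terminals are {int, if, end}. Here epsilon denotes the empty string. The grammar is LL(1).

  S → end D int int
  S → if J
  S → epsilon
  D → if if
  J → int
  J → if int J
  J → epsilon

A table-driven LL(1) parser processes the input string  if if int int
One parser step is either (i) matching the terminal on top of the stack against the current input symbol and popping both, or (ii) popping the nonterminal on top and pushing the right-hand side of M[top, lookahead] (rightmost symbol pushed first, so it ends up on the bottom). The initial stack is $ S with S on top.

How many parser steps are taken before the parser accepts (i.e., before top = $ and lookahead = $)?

7

     Stack       Input            Action
  1  $ S         if if int int $  expand S → if J
  2  $ J if      if if int int $  match if
  3  $ J         if int int $     expand J → if int J
  4  $ J int if  if int int $     match if
  5  $ J int     int int $        match int
  6  $ J         int $            expand J → int
  7  $ int       int $            match int
Accept reached after 7 steps.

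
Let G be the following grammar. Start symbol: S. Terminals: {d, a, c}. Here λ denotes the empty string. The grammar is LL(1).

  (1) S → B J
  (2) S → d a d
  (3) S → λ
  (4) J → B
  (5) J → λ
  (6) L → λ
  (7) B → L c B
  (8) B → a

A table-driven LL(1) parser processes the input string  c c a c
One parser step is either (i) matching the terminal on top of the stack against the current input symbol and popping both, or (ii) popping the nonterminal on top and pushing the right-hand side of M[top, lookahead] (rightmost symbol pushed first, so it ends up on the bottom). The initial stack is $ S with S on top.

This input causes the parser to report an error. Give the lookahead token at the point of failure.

$

      Stack      Input      Action
   1  $ S        c c a c $  expand S → B J
   2  $ J B      c c a c $  expand B → L c B
   3  $ J B c L  c c a c $  expand L → λ
   4  $ J B c    c c a c $  match c
   5  $ J B      c a c $    expand B → L c B
   6  $ J B c L  c a c $    expand L → λ
   7  $ J B c    c a c $    match c
   8  $ J B      a c $      expand B → a
   9  $ J a      a c $      match a
  10  $ J        c $        expand J → B
  11  $ B        c $        expand B → L c B
  12  $ B c L    c $        expand L → λ
  13  $ B c      c $        match c
  14  $ B        $          error: M[B, $] is empty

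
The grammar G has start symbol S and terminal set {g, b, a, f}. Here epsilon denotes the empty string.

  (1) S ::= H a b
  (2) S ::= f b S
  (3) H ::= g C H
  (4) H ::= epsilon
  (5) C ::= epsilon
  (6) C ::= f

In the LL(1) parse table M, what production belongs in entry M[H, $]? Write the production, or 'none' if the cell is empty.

none

FIRST(H) = {epsilon, g}
FIRST(C) = {epsilon, f}
FIRST(S) = {a, f, g}  (via H a b)
FOLLOW(S) includes $ since S is the start symbol.
FOLLOW(H): in S::=H a b, H is followed by a b with FIRST {a}; in H::=g C H, the suffix after H is empty (adds nothing new). Thus FOLLOW(H) = {a}.
For H ::= g C H: FIRST(g C H) = {g}, so it goes in M[H, t] for t ∈ {g}.
For H ::= epsilon: FIRST(epsilon) = {epsilon}, so it goes in M[H, t] for t ∈ {}; since epsilon ∈ FIRST, also for every t ∈ FOLLOW(H) = {a}.
None of these place a production in M[H, $].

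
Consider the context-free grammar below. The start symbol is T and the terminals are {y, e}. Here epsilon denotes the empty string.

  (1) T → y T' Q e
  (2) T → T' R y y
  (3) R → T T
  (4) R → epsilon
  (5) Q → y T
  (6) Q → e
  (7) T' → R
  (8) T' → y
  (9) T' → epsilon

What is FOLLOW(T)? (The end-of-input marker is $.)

FIRST(Q): from Q→y T we get {y}; from Q→e we get {e}. So FIRST(Q) = {e, y}.
FIRST(T): from T→y T' Q e we get {y}; from T→T' R y y we get {y}. So FIRST(T) = {y}.
FIRST(R): from R→T T we get {y}; from R→epsilon we get {epsilon}. So FIRST(R) = {epsilon, y}.
FIRST(T'): from T'→R we get {epsilon, y}; from T'→y we get {y}; from T'→epsilon we get {epsilon}. So FIRST(T') = {epsilon, y}.
FOLLOW(T) includes $ since T is the start symbol.
FOLLOW(Q): in T→y T' Q e, Q is followed by e with FIRST {e}. Thus FOLLOW(Q) = {e}.
FOLLOW(T'): in T→y T' Q e, T' is followed by Q e with FIRST {e, y}; in T→T' R y y, T' is followed by R y y with FIRST {y}. Thus FOLLOW(T') = {e, y}.
FOLLOW(R): in T→T' R y y, R is followed by y y with FIRST {y}; in T'→R, the suffix after R is empty, so FOLLOW(R) ⊇ FOLLOW(T') = {e, y}. Thus FOLLOW(R) = {e, y}.
FOLLOW(T): in R→T T (occurrence 1), T is followed by T with FIRST {y}; in R→T T (occurrence 2), the suffix after T is empty, so FOLLOW(T) ⊇ FOLLOW(R) = {e, y}; in Q→y T, the suffix after T is empty, so FOLLOW(T) ⊇ FOLLOW(Q) = {e}. Thus FOLLOW(T) = {$, e, y}.

{$, e, y}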